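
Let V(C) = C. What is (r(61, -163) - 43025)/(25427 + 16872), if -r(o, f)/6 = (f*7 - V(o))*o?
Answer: 396907/42299 ≈ 9.3834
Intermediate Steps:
r(o, f) = -6*o*(-o + 7*f) (r(o, f) = -6*(f*7 - o)*o = -6*(7*f - o)*o = -6*(-o + 7*f)*o = -6*o*(-o + 7*f))
(r(61, -163) - 43025)/(25427 + 16872) = (6*61*(61 - 7*(-163)) - 43025)/(25427 + 16872) = (6*61*(61 + 1141) - 43025)/42299 = (6*61*1202 - 43025)*(1/42299) = (439932 - 43025)*(1/42299) = 396907*(1/42299) = 396907/42299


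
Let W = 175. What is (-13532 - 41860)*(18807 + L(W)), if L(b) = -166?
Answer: -1032562272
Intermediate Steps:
(-13532 - 41860)*(18807 + L(W)) = (-13532 - 41860)*(18807 - 166) = -55392*18641 = -1032562272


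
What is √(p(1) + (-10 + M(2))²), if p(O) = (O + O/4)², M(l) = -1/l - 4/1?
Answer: √3389/4 ≈ 14.554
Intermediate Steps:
M(l) = -4 - 1/l (M(l) = -1/l - 4*1 = -1/l - 4 = -4 - 1/l)
p(O) = 25*O²/16 (p(O) = (O + O*(¼))² = (O + O/4)² = (5*O/4)² = 25*O²/16)
√(p(1) + (-10 + M(2))²) = √((25/16)*1² + (-10 + (-4 - 1/2))²) = √((25/16)*1 + (-10 + (-4 - 1*½))²) = √(25/16 + (-10 + (-4 - ½))²) = √(25/16 + (-10 - 9/2)²) = √(25/16 + (-29/2)²) = √(25/16 + 841/4) = √(3389/16) = √3389/4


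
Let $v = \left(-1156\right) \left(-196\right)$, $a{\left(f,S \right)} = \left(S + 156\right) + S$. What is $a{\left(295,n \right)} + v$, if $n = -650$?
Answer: $225432$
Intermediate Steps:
$a{\left(f,S \right)} = 156 + 2 S$ ($a{\left(f,S \right)} = \left(156 + S\right) + S = 156 + 2 S$)
$v = 226576$
$a{\left(295,n \right)} + v = \left(156 + 2 \left(-650\right)\right) + 226576 = \left(156 - 1300\right) + 226576 = -1144 + 226576 = 225432$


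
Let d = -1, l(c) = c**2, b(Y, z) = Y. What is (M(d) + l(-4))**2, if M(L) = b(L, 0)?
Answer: 225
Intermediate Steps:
M(L) = L
(M(d) + l(-4))**2 = (-1 + (-4)**2)**2 = (-1 + 16)**2 = 15**2 = 225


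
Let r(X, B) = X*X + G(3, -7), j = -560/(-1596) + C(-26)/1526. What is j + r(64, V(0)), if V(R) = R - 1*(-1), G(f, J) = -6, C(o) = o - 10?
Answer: 177892424/43491 ≈ 4090.3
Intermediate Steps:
C(o) = -10 + o
j = 14234/43491 (j = -560/(-1596) + (-10 - 26)/1526 = -560*(-1/1596) - 36*1/1526 = 20/57 - 18/763 = 14234/43491 ≈ 0.32729)
V(R) = 1 + R (V(R) = R + 1 = 1 + R)
r(X, B) = -6 + X² (r(X, B) = X*X - 6 = X² - 6 = -6 + X²)
j + r(64, V(0)) = 14234/43491 + (-6 + 64²) = 14234/43491 + (-6 + 4096) = 14234/43491 + 4090 = 177892424/43491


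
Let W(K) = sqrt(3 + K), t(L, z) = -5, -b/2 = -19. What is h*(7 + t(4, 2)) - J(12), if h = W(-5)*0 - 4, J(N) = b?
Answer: -46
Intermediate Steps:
b = 38 (b = -2*(-19) = 38)
J(N) = 38
h = -4 (h = sqrt(3 - 5)*0 - 4 = sqrt(-2)*0 - 4 = (I*sqrt(2))*0 - 4 = 0 - 4 = -4)
h*(7 + t(4, 2)) - J(12) = -4*(7 - 5) - 1*38 = -4*2 - 38 = -8 - 38 = -46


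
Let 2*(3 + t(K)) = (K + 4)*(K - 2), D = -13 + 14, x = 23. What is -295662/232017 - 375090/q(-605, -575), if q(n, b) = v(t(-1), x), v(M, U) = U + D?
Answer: -4835241801/309356 ≈ -15630.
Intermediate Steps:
D = 1
t(K) = -3 + (-2 + K)*(4 + K)/2 (t(K) = -3 + ((K + 4)*(K - 2))/2 = -3 + ((4 + K)*(-2 + K))/2 = -3 + ((-2 + K)*(4 + K))/2 = -3 + (-2 + K)*(4 + K)/2)
v(M, U) = 1 + U (v(M, U) = U + 1 = 1 + U)
q(n, b) = 24 (q(n, b) = 1 + 23 = 24)
-295662/232017 - 375090/q(-605, -575) = -295662/232017 - 375090/24 = -295662*1/232017 - 375090*1/24 = -98554/77339 - 62515/4 = -4835241801/309356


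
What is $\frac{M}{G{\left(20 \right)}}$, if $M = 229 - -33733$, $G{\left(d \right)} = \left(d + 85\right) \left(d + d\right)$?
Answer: $\frac{16981}{2100} \approx 8.0862$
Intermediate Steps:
$G{\left(d \right)} = 2 d \left(85 + d\right)$ ($G{\left(d \right)} = \left(85 + d\right) 2 d = 2 d \left(85 + d\right)$)
$M = 33962$ ($M = 229 + 33733 = 33962$)
$\frac{M}{G{\left(20 \right)}} = \frac{33962}{2 \cdot 20 \left(85 + 20\right)} = \frac{33962}{2 \cdot 20 \cdot 105} = \frac{33962}{4200} = 33962 \cdot \frac{1}{4200} = \frac{16981}{2100}$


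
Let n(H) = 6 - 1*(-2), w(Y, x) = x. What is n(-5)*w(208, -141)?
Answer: -1128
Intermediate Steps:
n(H) = 8 (n(H) = 6 + 2 = 8)
n(-5)*w(208, -141) = 8*(-141) = -1128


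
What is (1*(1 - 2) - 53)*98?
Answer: -5292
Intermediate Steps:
(1*(1 - 2) - 53)*98 = (1*(-1) - 53)*98 = (-1 - 53)*98 = -54*98 = -5292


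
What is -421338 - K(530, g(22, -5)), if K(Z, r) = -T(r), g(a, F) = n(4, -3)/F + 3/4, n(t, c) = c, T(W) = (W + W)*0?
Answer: -421338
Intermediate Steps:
T(W) = 0 (T(W) = (2*W)*0 = 0)
g(a, F) = 3/4 - 3/F (g(a, F) = -3/F + 3/4 = 3/4 - 3/F)
K(Z, r) = 0 (K(Z, r) = -1*0 = 0)
-421338 - K(530, g(22, -5)) = -421338 - 1*0 = -421338 + 0 = -421338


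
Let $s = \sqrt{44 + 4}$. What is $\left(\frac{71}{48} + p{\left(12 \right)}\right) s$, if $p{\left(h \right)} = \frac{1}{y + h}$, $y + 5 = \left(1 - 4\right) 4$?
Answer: $\frac{307 \sqrt{3}}{60} \approx 8.8623$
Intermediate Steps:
$y = -17$ ($y = -5 + \left(1 - 4\right) 4 = -5 - 12 = -17$)
$s = 4 \sqrt{3}$ ($s = \sqrt{48} = 4 \sqrt{3} \approx 6.9282$)
$p{\left(h \right)} = \frac{1}{-17 + h}$
$\left(\frac{71}{48} + p{\left(12 \right)}\right) s = \left(\frac{71}{48} + \frac{1}{-17 + 12}\right) 4 \sqrt{3} = \left(71 \cdot \frac{1}{48} + \frac{1}{-5}\right) 4 \sqrt{3} = \left(\frac{71}{48} - \frac{1}{5}\right) 4 \sqrt{3} = \frac{307 \cdot 4 \sqrt{3}}{240} = \frac{307 \sqrt{3}}{60}$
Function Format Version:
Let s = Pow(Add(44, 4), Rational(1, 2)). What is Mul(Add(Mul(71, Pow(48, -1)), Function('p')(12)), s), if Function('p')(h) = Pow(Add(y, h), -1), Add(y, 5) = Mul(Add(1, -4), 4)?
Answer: Mul(Rational(307, 60), Pow(3, Rational(1, 2))) ≈ 8.8623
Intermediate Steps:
y = -17 (y = Add(-5, Mul(Add(1, -4), 4)) = Add(-5, Mul(-3, 4)) = Add(-5, -12) = -17)
s = Mul(4, Pow(3, Rational(1, 2))) (s = Pow(48, Rational(1, 2)) = Mul(4, Pow(3, Rational(1, 2))) ≈ 6.9282)
Function('p')(h) = Pow(Add(-17, h), -1)
Mul(Add(Mul(71, Pow(48, -1)), Function('p')(12)), s) = Mul(Add(Mul(71, Pow(48, -1)), Pow(Add(-17, 12), -1)), Mul(4, Pow(3, Rational(1, 2)))) = Mul(Add(Mul(71, Rational(1, 48)), Pow(-5, -1)), Mul(4, Pow(3, Rational(1, 2)))) = Mul(Add(Rational(71, 48), Rational(-1, 5)), Mul(4, Pow(3, Rational(1, 2)))) = Mul(Rational(307, 240), Mul(4, Pow(3, Rational(1, 2)))) = Mul(Rational(307, 60), Pow(3, Rational(1, 2)))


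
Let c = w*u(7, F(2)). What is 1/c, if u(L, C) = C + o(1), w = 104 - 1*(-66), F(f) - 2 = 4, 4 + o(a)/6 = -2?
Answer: -1/5100 ≈ -0.00019608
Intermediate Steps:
o(a) = -36 (o(a) = -24 + 6*(-2) = -24 - 12 = -36)
F(f) = 6 (F(f) = 2 + 4 = 6)
w = 170 (w = 104 + 66 = 170)
u(L, C) = -36 + C (u(L, C) = C - 36 = -36 + C)
c = -5100 (c = 170*(-36 + 6) = 170*(-30) = -5100)
1/c = 1/(-5100) = -1/5100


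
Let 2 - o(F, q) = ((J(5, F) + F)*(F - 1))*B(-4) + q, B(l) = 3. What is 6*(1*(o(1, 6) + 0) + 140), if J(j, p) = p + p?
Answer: 816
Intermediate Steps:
J(j, p) = 2*p
o(F, q) = 2 - q - 9*F*(-1 + F) (o(F, q) = 2 - (((2*F + F)*(F - 1))*3 + q) = 2 - (((3*F)*(-1 + F))*3 + q) = 2 - ((3*F*(-1 + F))*3 + q) = 2 - (9*F*(-1 + F) + q) = 2 - (q + 9*F*(-1 + F)) = 2 + (-q - 9*F*(-1 + F)) = 2 - q - 9*F*(-1 + F))
6*(1*(o(1, 6) + 0) + 140) = 6*(1*((2 - 1*6 - 9*1² + 9*1) + 0) + 140) = 6*(1*((2 - 6 - 9*1 + 9) + 0) + 140) = 6*(1*((2 - 6 - 9 + 9) + 0) + 140) = 6*(1*(-4 + 0) + 140) = 6*(1*(-4) + 140) = 6*(-4 + 140) = 6*136 = 816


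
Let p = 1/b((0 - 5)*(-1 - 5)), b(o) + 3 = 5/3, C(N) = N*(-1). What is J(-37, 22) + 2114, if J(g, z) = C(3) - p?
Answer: 8447/4 ≈ 2111.8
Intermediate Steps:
C(N) = -N
b(o) = -4/3 (b(o) = -3 + 5/3 = -4/3)
p = -3/4 (p = 1/(-4/3) = -3/4 ≈ -0.75000)
J(g, z) = -9/4 (J(g, z) = -1*3 - 1*(-3/4) = -3 + 3/4 = -9/4)
J(-37, 22) + 2114 = -9/4 + 2114 = 8447/4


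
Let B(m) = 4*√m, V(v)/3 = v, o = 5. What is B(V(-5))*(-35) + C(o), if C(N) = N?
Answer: 5 - 140*I*√15 ≈ 5.0 - 542.22*I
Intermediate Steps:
V(v) = 3*v
B(V(-5))*(-35) + C(o) = (4*√(3*(-5)))*(-35) + 5 = (4*√(-15))*(-35) + 5 = (4*(I*√15))*(-35) + 5 = (4*I*√15)*(-35) + 5 = -140*I*√15 + 5 = 5 - 140*I*√15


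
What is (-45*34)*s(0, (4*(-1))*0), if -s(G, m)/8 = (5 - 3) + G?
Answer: 24480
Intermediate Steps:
s(G, m) = -16 - 8*G (s(G, m) = -8*((5 - 3) + G) = -8*(2 + G) = -16 - 8*G)
(-45*34)*s(0, (4*(-1))*0) = (-45*34)*(-16 - 8*0) = -1530*(-16 + 0) = -1530*(-16) = 24480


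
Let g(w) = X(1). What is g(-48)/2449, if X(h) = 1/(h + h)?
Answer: 1/4898 ≈ 0.00020417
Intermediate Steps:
X(h) = 1/(2*h)
g(w) = ½ (g(w) = (½)/1 = (½)*1 = ½)
g(-48)/2449 = (½)/2449 = (½)*(1/2449) = 1/4898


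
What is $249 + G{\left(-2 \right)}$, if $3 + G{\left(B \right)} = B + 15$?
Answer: $259$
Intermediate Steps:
$G{\left(B \right)} = 12 + B$ ($G{\left(B \right)} = -3 + \left(B + 15\right) = -3 + \left(15 + B\right) = 12 + B$)
$249 + G{\left(-2 \right)} = 249 + \left(12 - 2\right) = 249 + 10 = 259$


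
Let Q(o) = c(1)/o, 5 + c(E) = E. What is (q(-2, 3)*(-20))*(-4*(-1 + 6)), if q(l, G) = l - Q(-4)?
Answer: -1200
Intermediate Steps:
c(E) = -5 + E
Q(o) = -4/o (Q(o) = (-5 + 1)/o = -4/o)
q(l, G) = -1 + l (q(l, G) = l - (-4)/(-4) = l - (-4)*(-1)/4 = l - 1*1 = l - 1 = -1 + l)
(q(-2, 3)*(-20))*(-4*(-1 + 6)) = ((-1 - 2)*(-20))*(-4*(-1 + 6)) = (-3*(-20))*(-4*5) = 60*(-20) = -1200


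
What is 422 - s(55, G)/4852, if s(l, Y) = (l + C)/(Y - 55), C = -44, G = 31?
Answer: 49141067/116448 ≈ 422.00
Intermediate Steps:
s(l, Y) = (-44 + l)/(-55 + Y) (s(l, Y) = (l - 44)/(Y - 55) = (-44 + l)/(-55 + Y))
422 - s(55, G)/4852 = 422 - (-44 + 55)/(-55 + 31)/4852 = 422 - 11/(-24)/4852 = 422 - (-1/24*11)/4852 = 422 - (-11)/(24*4852) = 422 - 1*(-11/116448) = 422 + 11/116448 = 49141067/116448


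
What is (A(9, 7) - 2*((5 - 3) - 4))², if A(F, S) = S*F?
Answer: 4489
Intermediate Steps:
A(F, S) = F*S
(A(9, 7) - 2*((5 - 3) - 4))² = (9*7 - 2*((5 - 3) - 4))² = (63 - 2*(2 - 4))² = (63 - 2*(-2))² = (63 + 4)² = 67² = 4489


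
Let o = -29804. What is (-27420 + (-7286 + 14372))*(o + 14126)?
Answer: 318796452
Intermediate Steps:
(-27420 + (-7286 + 14372))*(o + 14126) = (-27420 + (-7286 + 14372))*(-29804 + 14126) = (-27420 + 7086)*(-15678) = -20334*(-15678) = 318796452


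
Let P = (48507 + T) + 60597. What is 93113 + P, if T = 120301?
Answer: 322518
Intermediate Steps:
P = 229405 (P = (48507 + 120301) + 60597 = 168808 + 60597 = 229405)
93113 + P = 93113 + 229405 = 322518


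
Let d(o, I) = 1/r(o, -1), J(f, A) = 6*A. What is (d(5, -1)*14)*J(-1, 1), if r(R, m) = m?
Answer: -84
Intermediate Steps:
d(o, I) = -1 (d(o, I) = 1/(-1) = -1)
(d(5, -1)*14)*J(-1, 1) = (-1*14)*(6*1) = -14*6 = -84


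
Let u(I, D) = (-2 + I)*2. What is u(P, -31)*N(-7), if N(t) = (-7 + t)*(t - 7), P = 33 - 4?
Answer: 10584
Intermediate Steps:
P = 29
u(I, D) = -4 + 2*I
N(t) = (-7 + t)**2 (N(t) = (-7 + t)*(-7 + t) = (-7 + t)**2)
u(P, -31)*N(-7) = (-4 + 2*29)*(-7 - 7)**2 = (-4 + 58)*(-14)**2 = 54*196 = 10584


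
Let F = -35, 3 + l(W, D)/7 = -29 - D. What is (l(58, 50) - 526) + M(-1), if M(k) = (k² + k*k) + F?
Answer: -1133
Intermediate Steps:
l(W, D) = -224 - 7*D (l(W, D) = -21 + 7*(-29 - D) = -21 + (-203 - 7*D) = -224 - 7*D)
M(k) = -35 + 2*k² (M(k) = (k² + k*k) - 35 = (k² + k²) - 35 = 2*k² - 35 = -35 + 2*k²)
(l(58, 50) - 526) + M(-1) = ((-224 - 7*50) - 526) + (-35 + 2*(-1)²) = ((-224 - 350) - 526) + (-35 + 2*1) = (-574 - 526) + (-35 + 2) = -1100 - 33 = -1133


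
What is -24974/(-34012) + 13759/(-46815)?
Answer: 350593351/796135890 ≈ 0.44037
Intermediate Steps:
-24974/(-34012) + 13759/(-46815) = -24974*(-1/34012) + 13759*(-1/46815) = 12487/17006 - 13759/46815 = 350593351/796135890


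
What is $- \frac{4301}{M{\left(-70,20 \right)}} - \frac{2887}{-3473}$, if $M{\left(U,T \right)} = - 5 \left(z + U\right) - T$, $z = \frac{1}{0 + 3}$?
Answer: $- \frac{41968424}{3420905} \approx -12.268$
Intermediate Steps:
$z = \frac{1}{3} \approx 0.33333$
$M{\left(U,T \right)} = - \frac{5}{3} - T - 5 U$ ($M{\left(U,T \right)} = - 5 \left(\frac{1}{3} + U\right) - T = \left(- \frac{5}{3} - 5 U\right) - T = - \frac{5}{3} - T - 5 U$)
$- \frac{4301}{M{\left(-70,20 \right)}} - \frac{2887}{-3473} = - \frac{4301}{- \frac{5}{3} - 20 - -350} - \frac{2887}{-3473} = - \frac{4301}{- \frac{5}{3} - 20 + 350} - - \frac{2887}{3473} = - \frac{4301}{\frac{985}{3}} + \frac{2887}{3473} = \left(-4301\right) \frac{3}{985} + \frac{2887}{3473} = - \frac{12903}{985} + \frac{2887}{3473} = - \frac{41968424}{3420905}$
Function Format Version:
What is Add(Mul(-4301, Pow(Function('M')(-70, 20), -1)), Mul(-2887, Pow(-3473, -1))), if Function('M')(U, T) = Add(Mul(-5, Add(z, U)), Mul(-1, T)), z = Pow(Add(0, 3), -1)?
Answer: Rational(-41968424, 3420905) ≈ -12.268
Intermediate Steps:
z = Rational(1, 3) (z = Pow(3, -1) = Rational(1, 3) ≈ 0.33333)
Function('M')(U, T) = Add(Rational(-5, 3), Mul(-1, T), Mul(-5, U)) (Function('M')(U, T) = Add(Mul(-5, Add(Rational(1, 3), U)), Mul(-1, T)) = Add(Add(Rational(-5, 3), Mul(-5, U)), Mul(-1, T)) = Add(Rational(-5, 3), Mul(-1, T), Mul(-5, U)))
Add(Mul(-4301, Pow(Function('M')(-70, 20), -1)), Mul(-2887, Pow(-3473, -1))) = Add(Mul(-4301, Pow(Add(Rational(-5, 3), Mul(-1, 20), Mul(-5, -70)), -1)), Mul(-2887, Pow(-3473, -1))) = Add(Mul(-4301, Pow(Add(Rational(-5, 3), -20, 350), -1)), Mul(-2887, Rational(-1, 3473))) = Add(Mul(-4301, Pow(Rational(985, 3), -1)), Rational(2887, 3473)) = Add(Mul(-4301, Rational(3, 985)), Rational(2887, 3473)) = Add(Rational(-12903, 985), Rational(2887, 3473)) = Rational(-41968424, 3420905)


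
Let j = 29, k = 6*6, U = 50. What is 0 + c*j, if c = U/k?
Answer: 725/18 ≈ 40.278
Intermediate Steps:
k = 36
c = 25/18 (c = 50/36 = 50*(1/36) = 25/18 ≈ 1.3889)
0 + c*j = 0 + (25/18)*29 = 0 + 725/18 = 725/18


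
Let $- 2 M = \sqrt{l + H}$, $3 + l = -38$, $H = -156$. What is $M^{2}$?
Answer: $- \frac{197}{4} \approx -49.25$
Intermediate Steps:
$l = -41$ ($l = -3 - 38 = -41$)
$M = - \frac{i \sqrt{197}}{2}$ ($M = - \frac{\sqrt{-41 - 156}}{2} = - \frac{\sqrt{-197}}{2} = - \frac{i \sqrt{197}}{2} \approx - 7.0178 i$)
$M^{2} = \left(- \frac{i \sqrt{197}}{2}\right)^{2} = - \frac{197}{4}$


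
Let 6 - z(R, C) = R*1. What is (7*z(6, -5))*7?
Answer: 0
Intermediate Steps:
z(R, C) = 6 - R
(7*z(6, -5))*7 = (7*(6 - 1*6))*7 = (7*(6 - 6))*7 = (7*0)*7 = 0*7 = 0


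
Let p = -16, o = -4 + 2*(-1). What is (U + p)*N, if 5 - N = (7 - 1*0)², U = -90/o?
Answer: 44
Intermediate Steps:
o = -6 (o = -4 - 2 = -6)
U = 15 (U = -90/(-6) = -90*(-⅙) = 15)
N = -44 (N = 5 - (7 - 1*0)² = 5 - (7 + 0)² = 5 - 1*7² = 5 - 1*49 = 5 - 49 = -44)
(U + p)*N = (15 - 16)*(-44) = -1*(-44) = 44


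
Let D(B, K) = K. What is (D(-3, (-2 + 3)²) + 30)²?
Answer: 961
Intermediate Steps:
(D(-3, (-2 + 3)²) + 30)² = ((-2 + 3)² + 30)² = (1² + 30)² = (1 + 30)² = 31² = 961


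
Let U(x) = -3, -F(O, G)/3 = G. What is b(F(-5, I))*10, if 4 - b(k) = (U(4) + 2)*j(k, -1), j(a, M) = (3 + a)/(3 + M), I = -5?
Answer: 130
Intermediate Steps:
F(O, G) = -3*G
j(a, M) = (3 + a)/(3 + M)
b(k) = 11/2 + k/2 (b(k) = 4 - (-3 + 2)*(3 + k)/(3 - 1) = 4 - (-1)*(3 + k)/2 = 4 - (-1)*(3/2 + k/2) = 4 - (-3/2 - k/2) = 4 + (3/2 + k/2) = 11/2 + k/2)
b(F(-5, I))*10 = (11/2 + (-3*(-5))/2)*10 = (11/2 + (½)*15)*10 = (11/2 + 15/2)*10 = 13*10 = 130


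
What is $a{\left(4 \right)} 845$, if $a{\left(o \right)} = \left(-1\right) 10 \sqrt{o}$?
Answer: $-16900$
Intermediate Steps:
$a{\left(o \right)} = - 10 \sqrt{o}$
$a{\left(4 \right)} 845 = - 10 \sqrt{4} \cdot 845 = \left(-10\right) 2 \cdot 845 = \left(-20\right) 845 = -16900$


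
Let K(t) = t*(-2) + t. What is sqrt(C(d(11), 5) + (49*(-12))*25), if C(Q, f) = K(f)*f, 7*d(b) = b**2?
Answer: 5*I*sqrt(589) ≈ 121.35*I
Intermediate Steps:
K(t) = -t (K(t) = -2*t + t = -t)
d(b) = b**2/7
C(Q, f) = -f**2 (C(Q, f) = (-f)*f = -f**2)
sqrt(C(d(11), 5) + (49*(-12))*25) = sqrt(-1*5**2 + (49*(-12))*25) = sqrt(-1*25 - 588*25) = sqrt(-25 - 14700) = sqrt(-14725) = 5*I*sqrt(589)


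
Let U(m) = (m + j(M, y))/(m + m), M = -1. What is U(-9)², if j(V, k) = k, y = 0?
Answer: ¼ ≈ 0.25000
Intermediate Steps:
U(m) = ½ (U(m) = (m + 0)/(m + m) = m/((2*m)) = m*(1/(2*m)) = ½)
U(-9)² = (½)² = ¼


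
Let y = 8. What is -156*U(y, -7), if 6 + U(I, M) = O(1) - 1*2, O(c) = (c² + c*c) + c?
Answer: 780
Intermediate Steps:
O(c) = c + 2*c² (O(c) = (c² + c²) + c = 2*c² + c = c + 2*c²)
U(I, M) = -5 (U(I, M) = -6 + (1*(1 + 2*1) - 1*2) = -6 + (1*(1 + 2) - 2) = -6 + (1*3 - 2) = -6 + (3 - 2) = -6 + 1 = -5)
-156*U(y, -7) = -156*(-5) = 780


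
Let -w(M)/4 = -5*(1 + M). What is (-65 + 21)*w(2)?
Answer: -2640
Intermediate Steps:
w(M) = 20 + 20*M (w(M) = -(-20)*(1 + M) = -4*(-5 - 5*M) = 20 + 20*M)
(-65 + 21)*w(2) = (-65 + 21)*(20 + 20*2) = -44*(20 + 40) = -44*60 = -2640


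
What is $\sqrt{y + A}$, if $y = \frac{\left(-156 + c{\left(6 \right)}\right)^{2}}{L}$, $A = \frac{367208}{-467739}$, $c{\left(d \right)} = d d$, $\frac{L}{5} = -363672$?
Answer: $\frac{4 i \sqrt{30737381254215283}}{787516563} \approx 0.8905 i$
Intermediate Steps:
$L = -1818360$ ($L = 5 \left(-363672\right) = -1818360$)
$c{\left(d \right)} = d^{2}$
$A = - \frac{367208}{467739}$ ($A = 367208 \left(- \frac{1}{467739}\right) = - \frac{367208}{467739} \approx -0.78507$)
$y = - \frac{40}{5051}$ ($y = \frac{\left(-156 + 6^{2}\right)^{2}}{-1818360} = \left(-156 + 36\right)^{2} \left(- \frac{1}{1818360}\right) = \left(-120\right)^{2} \left(- \frac{1}{1818360}\right) = 14400 \left(- \frac{1}{1818360}\right) = - \frac{40}{5051} \approx -0.0079192$)
$\sqrt{y + A} = \sqrt{- \frac{40}{5051} - \frac{367208}{467739}} = \sqrt{- \frac{1873477168}{2362549689}} = \frac{4 i \sqrt{30737381254215283}}{787516563}$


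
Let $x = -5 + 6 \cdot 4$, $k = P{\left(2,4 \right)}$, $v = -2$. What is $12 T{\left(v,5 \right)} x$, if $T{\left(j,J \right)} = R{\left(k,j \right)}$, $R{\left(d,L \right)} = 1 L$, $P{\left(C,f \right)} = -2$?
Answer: $-456$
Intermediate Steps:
$k = -2$
$R{\left(d,L \right)} = L$
$T{\left(j,J \right)} = j$
$x = 19$ ($x = -5 + 24 = 19$)
$12 T{\left(v,5 \right)} x = 12 \left(-2\right) 19 = \left(-24\right) 19 = -456$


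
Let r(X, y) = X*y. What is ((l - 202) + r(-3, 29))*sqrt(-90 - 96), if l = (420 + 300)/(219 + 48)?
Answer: -25481*I*sqrt(186)/89 ≈ -3904.7*I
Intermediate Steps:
l = 240/89 (l = 720/267 = 720*(1/267) = 240/89 ≈ 2.6966)
((l - 202) + r(-3, 29))*sqrt(-90 - 96) = ((240/89 - 202) - 3*29)*sqrt(-90 - 96) = (-17738/89 - 87)*sqrt(-186) = -25481*I*sqrt(186)/89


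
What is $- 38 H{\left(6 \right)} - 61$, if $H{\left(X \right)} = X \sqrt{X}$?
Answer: $-61 - 228 \sqrt{6} \approx -619.48$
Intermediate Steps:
$H{\left(X \right)} = X^{\frac{3}{2}}$
$- 38 H{\left(6 \right)} - 61 = - 38 \cdot 6^{\frac{3}{2}} - 61 = - 38 \cdot 6 \sqrt{6} - 61 = - 228 \sqrt{6} - 61 = -61 - 228 \sqrt{6}$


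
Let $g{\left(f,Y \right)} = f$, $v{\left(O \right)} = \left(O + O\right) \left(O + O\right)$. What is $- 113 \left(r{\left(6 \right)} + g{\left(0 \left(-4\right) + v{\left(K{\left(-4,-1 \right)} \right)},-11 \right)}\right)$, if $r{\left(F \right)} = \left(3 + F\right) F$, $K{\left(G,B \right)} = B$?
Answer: $-6554$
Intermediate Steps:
$v{\left(O \right)} = 4 O^{2}$ ($v{\left(O \right)} = 2 O 2 O = 4 O^{2}$)
$r{\left(F \right)} = F \left(3 + F\right)$
$- 113 \left(r{\left(6 \right)} + g{\left(0 \left(-4\right) + v{\left(K{\left(-4,-1 \right)} \right)},-11 \right)}\right) = - 113 \left(6 \left(3 + 6\right) + \left(0 \left(-4\right) + 4 \left(-1\right)^{2}\right)\right) = - 113 \left(6 \cdot 9 + \left(0 + 4 \cdot 1\right)\right) = - 113 \left(54 + \left(0 + 4\right)\right) = - 113 \left(54 + 4\right) = \left(-113\right) 58 = -6554$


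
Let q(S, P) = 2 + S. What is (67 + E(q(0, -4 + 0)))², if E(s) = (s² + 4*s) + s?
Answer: 6561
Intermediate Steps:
E(s) = s² + 5*s
(67 + E(q(0, -4 + 0)))² = (67 + (2 + 0)*(5 + (2 + 0)))² = (67 + 2*(5 + 2))² = (67 + 2*7)² = (67 + 14)² = 81² = 6561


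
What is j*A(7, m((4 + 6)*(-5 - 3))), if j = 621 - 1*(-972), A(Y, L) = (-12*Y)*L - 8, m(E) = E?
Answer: 10692216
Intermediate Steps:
A(Y, L) = -8 - 12*L*Y (A(Y, L) = -12*L*Y - 8 = -8 - 12*L*Y)
j = 1593 (j = 621 + 972 = 1593)
j*A(7, m((4 + 6)*(-5 - 3))) = 1593*(-8 - 12*(4 + 6)*(-5 - 3)*7) = 1593*(-8 - 12*10*(-8)*7) = 1593*(-8 - 12*(-80)*7) = 1593*(-8 + 6720) = 1593*6712 = 10692216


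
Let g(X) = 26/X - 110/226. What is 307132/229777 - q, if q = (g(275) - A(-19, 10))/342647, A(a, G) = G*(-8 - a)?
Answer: 3271054685426849/2446609321267925 ≈ 1.3370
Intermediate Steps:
g(X) = -55/113 + 26/X (g(X) = 26/X - 110*1/226 = 26/X - 55/113 = -55/113 + 26/X)
q = -3430437/10647755525 (q = ((-55/113 + 26/275) - (-1)*10*(8 - 19))/342647 = ((-55/113 + 26*(1/275)) - (-1)*10*(-11))*(1/342647) = ((-55/113 + 26/275) - 1*110)*(1/342647) = (-12187/31075 - 110)*(1/342647) = -3430437/31075*1/342647 = -3430437/10647755525 ≈ -0.00032217)
307132/229777 - q = 307132/229777 - 1*(-3430437/10647755525) = 307132*(1/229777) + 3430437/10647755525 = 307132/229777 + 3430437/10647755525 = 3271054685426849/2446609321267925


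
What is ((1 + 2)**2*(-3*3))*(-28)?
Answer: 2268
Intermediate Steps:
((1 + 2)**2*(-3*3))*(-28) = (3**2*(-9))*(-28) = (9*(-9))*(-28) = -81*(-28) = 2268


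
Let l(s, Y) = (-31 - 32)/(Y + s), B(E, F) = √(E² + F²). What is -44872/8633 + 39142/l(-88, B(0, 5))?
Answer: 28043942602/543879 ≈ 51563.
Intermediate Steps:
l(s, Y) = -63/(Y + s)
-44872/8633 + 39142/l(-88, B(0, 5)) = -44872/8633 + 39142/((-63/(√(0² + 5²) - 88))) = -44872*1/8633 + 39142/((-63/(√(0 + 25) - 88))) = -44872/8633 + 39142/((-63/(√25 - 88))) = -44872/8633 + 39142/((-63/(5 - 88))) = -44872/8633 + 39142/((-63/(-83))) = -44872/8633 + 39142/((-63*(-1/83))) = -44872/8633 + 39142/(63/83) = -44872/8633 + 39142*(83/63) = -44872/8633 + 3248786/63 = 28043942602/543879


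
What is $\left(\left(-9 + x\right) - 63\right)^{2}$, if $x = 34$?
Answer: $1444$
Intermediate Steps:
$\left(\left(-9 + x\right) - 63\right)^{2} = \left(\left(-9 + 34\right) - 63\right)^{2} = \left(25 - 63\right)^{2} = \left(-38\right)^{2} = 1444$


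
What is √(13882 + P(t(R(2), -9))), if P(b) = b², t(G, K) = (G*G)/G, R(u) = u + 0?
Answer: √13886 ≈ 117.84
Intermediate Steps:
R(u) = u
t(G, K) = G (t(G, K) = G²/G = G)
√(13882 + P(t(R(2), -9))) = √(13882 + 2²) = √(13882 + 4) = √13886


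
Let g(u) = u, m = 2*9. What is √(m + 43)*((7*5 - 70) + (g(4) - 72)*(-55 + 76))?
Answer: -1463*√61 ≈ -11426.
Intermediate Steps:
m = 18
√(m + 43)*((7*5 - 70) + (g(4) - 72)*(-55 + 76)) = √(18 + 43)*((7*5 - 70) + (4 - 72)*(-55 + 76)) = √61*((35 - 70) - 68*21) = √61*(-35 - 1428) = √61*(-1463) = -1463*√61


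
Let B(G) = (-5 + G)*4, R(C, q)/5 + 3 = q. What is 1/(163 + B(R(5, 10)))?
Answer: 1/283 ≈ 0.0035336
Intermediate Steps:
R(C, q) = -15 + 5*q
B(G) = -20 + 4*G
1/(163 + B(R(5, 10))) = 1/(163 + (-20 + 4*(-15 + 5*10))) = 1/(163 + (-20 + 4*(-15 + 50))) = 1/(163 + (-20 + 4*35)) = 1/(163 + (-20 + 140)) = 1/(163 + 120) = 1/283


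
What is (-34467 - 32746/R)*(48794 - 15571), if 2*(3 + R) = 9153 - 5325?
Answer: -312766936687/273 ≈ -1.1457e+9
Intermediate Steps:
R = 1911 (R = -3 + (9153 - 5325)/2 = -3 + (½)*3828 = -3 + 1914 = 1911)
(-34467 - 32746/R)*(48794 - 15571) = (-34467 - 32746/1911)*(48794 - 15571) = (-34467 - 32746*1/1911)*33223 = (-34467 - 4678/273)*33223 = -9414169/273*33223 = -312766936687/273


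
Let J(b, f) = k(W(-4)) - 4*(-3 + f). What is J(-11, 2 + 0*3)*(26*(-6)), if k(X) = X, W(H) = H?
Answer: 0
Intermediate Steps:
J(b, f) = 8 - 4*f (J(b, f) = -4 - 4*(-3 + f) = -4 - (-12 + 4*f) = -4 + (12 - 4*f) = 8 - 4*f)
J(-11, 2 + 0*3)*(26*(-6)) = (8 - 4*(2 + 0*3))*(26*(-6)) = (8 - 4*(2 + 0))*(-156) = (8 - 4*2)*(-156) = (8 - 8)*(-156) = 0*(-156) = 0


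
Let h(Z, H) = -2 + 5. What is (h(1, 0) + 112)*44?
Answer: 5060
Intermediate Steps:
h(Z, H) = 3
(h(1, 0) + 112)*44 = (3 + 112)*44 = 115*44 = 5060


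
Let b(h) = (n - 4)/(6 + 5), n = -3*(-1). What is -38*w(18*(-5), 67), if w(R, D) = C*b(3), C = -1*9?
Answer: -342/11 ≈ -31.091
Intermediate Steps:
n = 3
b(h) = -1/11 (b(h) = (3 - 4)/(6 + 5) = -1/11)
C = -9
w(R, D) = 9/11 (w(R, D) = -9*(-1/11) = 9/11)
-38*w(18*(-5), 67) = -38*9/11 = -342/11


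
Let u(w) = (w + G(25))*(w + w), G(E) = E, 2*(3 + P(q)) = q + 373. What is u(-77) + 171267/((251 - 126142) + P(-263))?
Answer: 1007547445/125839 ≈ 8006.6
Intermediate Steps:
P(q) = 367/2 + q/2 (P(q) = -3 + (q + 373)/2 = -3 + (373 + q)/2 = -3 + (373/2 + q/2) = 367/2 + q/2)
u(w) = 2*w*(25 + w) (u(w) = (w + 25)*(w + w) = (25 + w)*(2*w) = 2*w*(25 + w))
u(-77) + 171267/((251 - 126142) + P(-263)) = 2*(-77)*(25 - 77) + 171267/((251 - 126142) + (367/2 + (½)*(-263))) = 2*(-77)*(-52) + 171267/(-125891 + (367/2 - 263/2)) = 8008 + 171267/(-125891 + 52) = 8008 + 171267/(-125839) = 8008 + 171267*(-1/125839) = 8008 - 171267/125839 = 1007547445/125839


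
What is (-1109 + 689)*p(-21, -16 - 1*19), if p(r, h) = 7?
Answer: -2940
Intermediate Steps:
(-1109 + 689)*p(-21, -16 - 1*19) = (-1109 + 689)*7 = -420*7 = -2940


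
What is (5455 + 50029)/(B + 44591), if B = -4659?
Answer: 13871/9983 ≈ 1.3895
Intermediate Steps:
(5455 + 50029)/(B + 44591) = (5455 + 50029)/(-4659 + 44591) = 55484/39932 = 55484*(1/39932) = 13871/9983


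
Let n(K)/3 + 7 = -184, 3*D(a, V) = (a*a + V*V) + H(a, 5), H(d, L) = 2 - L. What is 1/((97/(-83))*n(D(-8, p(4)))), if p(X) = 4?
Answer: 83/55581 ≈ 0.0014933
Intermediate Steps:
D(a, V) = -1 + V**2/3 + a**2/3 (D(a, V) = ((a*a + V*V) + (2 - 1*5))/3 = ((a**2 + V**2) + (2 - 5))/3 = ((V**2 + a**2) - 3)/3 = (-3 + V**2 + a**2)/3 = -1 + V**2/3 + a**2/3)
n(K) = -573 (n(K) = -21 + 3*(-184) = -21 - 552 = -573)
1/((97/(-83))*n(D(-8, p(4)))) = 1/((97/(-83))*(-573)) = 1/((97*(-1/83))*(-573)) = 1/(-97/83*(-573)) = 1/(55581/83) = 83/55581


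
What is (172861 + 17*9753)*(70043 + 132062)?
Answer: 68445283510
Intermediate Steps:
(172861 + 17*9753)*(70043 + 132062) = (172861 + 165801)*202105 = 338662*202105 = 68445283510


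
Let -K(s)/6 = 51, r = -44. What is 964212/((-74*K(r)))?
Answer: 80351/1887 ≈ 42.581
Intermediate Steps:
K(s) = -306 (K(s) = -6*51 = -306)
964212/((-74*K(r))) = 964212/((-74*(-306))) = 964212/22644 = 964212*(1/22644) = 80351/1887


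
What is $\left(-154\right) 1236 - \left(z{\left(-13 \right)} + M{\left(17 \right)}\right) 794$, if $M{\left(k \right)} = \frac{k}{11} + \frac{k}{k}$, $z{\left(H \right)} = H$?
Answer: $- \frac{2002474}{11} \approx -1.8204 \cdot 10^{5}$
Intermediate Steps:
$M{\left(k \right)} = 1 + \frac{k}{11}$ ($M{\left(k \right)} = k \frac{1}{11} + 1 = \frac{k}{11} + 1 = 1 + \frac{k}{11}$)
$\left(-154\right) 1236 - \left(z{\left(-13 \right)} + M{\left(17 \right)}\right) 794 = \left(-154\right) 1236 - \left(-13 + \left(1 + \frac{1}{11} \cdot 17\right)\right) 794 = -190344 - \left(-13 + \left(1 + \frac{17}{11}\right)\right) 794 = -190344 - \left(-13 + \frac{28}{11}\right) 794 = -190344 - \left(- \frac{115}{11}\right) 794 = -190344 - - \frac{91310}{11} = -190344 + \frac{91310}{11} = - \frac{2002474}{11}$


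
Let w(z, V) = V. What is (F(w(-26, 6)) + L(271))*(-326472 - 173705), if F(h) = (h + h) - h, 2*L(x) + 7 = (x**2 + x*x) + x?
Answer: -36802523483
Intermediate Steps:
L(x) = -7/2 + x**2 + x/2 (L(x) = -7/2 + ((x**2 + x*x) + x)/2 = -7/2 + ((x**2 + x**2) + x)/2 = -7/2 + (2*x**2 + x)/2 = -7/2 + (x + 2*x**2)/2 = -7/2 + (x**2 + x/2) = -7/2 + x**2 + x/2)
F(h) = h (F(h) = 2*h - h = h)
(F(w(-26, 6)) + L(271))*(-326472 - 173705) = (6 + (-7/2 + 271**2 + (1/2)*271))*(-326472 - 173705) = (6 + (-7/2 + 73441 + 271/2))*(-500177) = (6 + 73573)*(-500177) = 73579*(-500177) = -36802523483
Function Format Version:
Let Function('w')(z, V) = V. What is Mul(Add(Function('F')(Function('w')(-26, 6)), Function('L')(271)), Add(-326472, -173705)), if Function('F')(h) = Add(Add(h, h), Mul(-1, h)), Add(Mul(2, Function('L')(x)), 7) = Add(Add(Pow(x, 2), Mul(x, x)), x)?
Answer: -36802523483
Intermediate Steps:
Function('L')(x) = Add(Rational(-7, 2), Pow(x, 2), Mul(Rational(1, 2), x)) (Function('L')(x) = Add(Rational(-7, 2), Mul(Rational(1, 2), Add(Add(Pow(x, 2), Mul(x, x)), x))) = Add(Rational(-7, 2), Mul(Rational(1, 2), Add(Add(Pow(x, 2), Pow(x, 2)), x))) = Add(Rational(-7, 2), Mul(Rational(1, 2), Add(Mul(2, Pow(x, 2)), x))) = Add(Rational(-7, 2), Mul(Rational(1, 2), Add(x, Mul(2, Pow(x, 2))))) = Add(Rational(-7, 2), Add(Pow(x, 2), Mul(Rational(1, 2), x))) = Add(Rational(-7, 2), Pow(x, 2), Mul(Rational(1, 2), x)))
Function('F')(h) = h (Function('F')(h) = Add(Mul(2, h), Mul(-1, h)) = h)
Mul(Add(Function('F')(Function('w')(-26, 6)), Function('L')(271)), Add(-326472, -173705)) = Mul(Add(6, Add(Rational(-7, 2), Pow(271, 2), Mul(Rational(1, 2), 271))), Add(-326472, -173705)) = Mul(Add(6, Add(Rational(-7, 2), 73441, Rational(271, 2))), -500177) = Mul(Add(6, 73573), -500177) = Mul(73579, -500177) = -36802523483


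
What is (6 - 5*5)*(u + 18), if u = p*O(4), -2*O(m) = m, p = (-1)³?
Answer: -380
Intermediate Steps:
p = -1
O(m) = -m/2
u = 2 (u = -(-1)*4/2 = -1*(-2) = 2)
(6 - 5*5)*(u + 18) = (6 - 5*5)*(2 + 18) = (6 - 25)*20 = -19*20 = -380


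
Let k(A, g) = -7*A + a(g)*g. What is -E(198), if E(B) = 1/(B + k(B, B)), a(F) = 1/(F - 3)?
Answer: 65/77154 ≈ 0.00084247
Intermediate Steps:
a(F) = 1/(-3 + F)
k(A, g) = -7*A + g/(-3 + g)
E(B) = 1/(B + (B - 7*B*(-3 + B))/(-3 + B))
-E(198) = -(3 - 1*198)/(198*(-19 + 6*198)) = -(3 - 198)/(198*(-19 + 1188)) = -(-195)/(198*1169) = -1*(-65/77154) = 65/77154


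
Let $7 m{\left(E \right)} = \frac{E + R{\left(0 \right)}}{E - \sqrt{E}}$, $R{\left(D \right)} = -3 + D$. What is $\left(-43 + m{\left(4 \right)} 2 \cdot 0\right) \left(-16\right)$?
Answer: $688$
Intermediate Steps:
$m{\left(E \right)} = \frac{-3 + E}{7 \left(E - \sqrt{E}\right)}$ ($m{\left(E \right)} = \frac{\left(E + \left(-3 + 0\right)\right) \frac{1}{E - \sqrt{E}}}{7} = \frac{\left(E - 3\right) \frac{1}{E - \sqrt{E}}}{7} = \frac{\left(-3 + E\right) \frac{1}{E - \sqrt{E}}}{7} = \frac{\frac{1}{E - \sqrt{E}} \left(-3 + E\right)}{7} = \frac{-3 + E}{7 \left(E - \sqrt{E}\right)}$)
$\left(-43 + m{\left(4 \right)} 2 \cdot 0\right) \left(-16\right) = \left(-43 + \frac{3 - 4}{7 \left(\sqrt{4} - 4\right)} 2 \cdot 0\right) \left(-16\right) = \left(-43 + \frac{3 - 4}{7 \left(2 - 4\right)} 2 \cdot 0\right) \left(-16\right) = \left(-43 + \frac{1}{7} \frac{1}{-2} \left(-1\right) 2 \cdot 0\right) \left(-16\right) = \left(-43 + \frac{1}{7} \left(- \frac{1}{2}\right) \left(-1\right) 2 \cdot 0\right) \left(-16\right) = \left(-43 + \frac{1}{14} \cdot 2 \cdot 0\right) \left(-16\right) = \left(-43 + \frac{1}{7} \cdot 0\right) \left(-16\right) = \left(-43 + 0\right) \left(-16\right) = \left(-43\right) \left(-16\right) = 688$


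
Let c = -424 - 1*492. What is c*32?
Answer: -29312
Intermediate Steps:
c = -916 (c = -424 - 492 = -916)
c*32 = -916*32 = -29312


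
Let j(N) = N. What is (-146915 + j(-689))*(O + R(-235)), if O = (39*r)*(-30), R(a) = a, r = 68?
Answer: 11778061180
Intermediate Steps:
O = -79560 (O = (39*68)*(-30) = 2652*(-30) = -79560)
(-146915 + j(-689))*(O + R(-235)) = (-146915 - 689)*(-79560 - 235) = -147604*(-79795) = 11778061180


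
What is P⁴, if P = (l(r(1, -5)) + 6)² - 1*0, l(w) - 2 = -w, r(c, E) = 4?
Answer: 65536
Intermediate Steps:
l(w) = 2 - w
P = 16 (P = ((2 - 1*4) + 6)² - 1*0 = ((2 - 4) + 6)² + 0 = (-2 + 6)² + 0 = 4² + 0 = 16 + 0 = 16)
P⁴ = 16⁴ = 65536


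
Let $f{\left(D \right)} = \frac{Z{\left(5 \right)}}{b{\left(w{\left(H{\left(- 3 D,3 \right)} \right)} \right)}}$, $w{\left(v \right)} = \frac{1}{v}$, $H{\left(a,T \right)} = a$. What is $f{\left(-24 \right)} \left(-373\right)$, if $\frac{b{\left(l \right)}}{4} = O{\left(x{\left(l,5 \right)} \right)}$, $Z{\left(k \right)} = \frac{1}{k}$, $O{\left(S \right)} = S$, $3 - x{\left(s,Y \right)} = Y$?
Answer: $\frac{373}{40} \approx 9.325$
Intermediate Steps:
$x{\left(s,Y \right)} = 3 - Y$
$b{\left(l \right)} = -8$ ($b{\left(l \right)} = 4 \left(3 - 5\right) = 4 \left(-2\right) = -8$)
$f{\left(D \right)} = - \frac{1}{40}$ ($f{\left(D \right)} = \frac{1}{5 \left(-8\right)} = \frac{1}{5} \left(- \frac{1}{8}\right) = - \frac{1}{40}$)
$f{\left(-24 \right)} \left(-373\right) = \left(- \frac{1}{40}\right) \left(-373\right) = \frac{373}{40}$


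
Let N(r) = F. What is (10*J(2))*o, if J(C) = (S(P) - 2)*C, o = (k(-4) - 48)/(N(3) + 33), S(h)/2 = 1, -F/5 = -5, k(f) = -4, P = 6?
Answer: 0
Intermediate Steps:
F = 25 (F = -5*(-5) = 25)
N(r) = 25
S(h) = 2 (S(h) = 2*1 = 2)
o = -26/29 (o = (-4 - 48)/(25 + 33) = -52/58 = -52*1/58 = -26/29 ≈ -0.89655)
J(C) = 0 (J(C) = (2 - 2)*C = 0*C = 0)
(10*J(2))*o = (10*0)*(-26/29) = 0*(-26/29) = 0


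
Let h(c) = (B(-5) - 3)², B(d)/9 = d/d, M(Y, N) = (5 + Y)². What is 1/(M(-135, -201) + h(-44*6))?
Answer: 1/16936 ≈ 5.9046e-5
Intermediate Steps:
B(d) = 9 (B(d) = 9*(d/d) = 9*1 = 9)
h(c) = 36 (h(c) = (9 - 3)² = 6² = 36)
1/(M(-135, -201) + h(-44*6)) = 1/((5 - 135)² + 36) = 1/((-130)² + 36) = 1/(16900 + 36) = 1/16936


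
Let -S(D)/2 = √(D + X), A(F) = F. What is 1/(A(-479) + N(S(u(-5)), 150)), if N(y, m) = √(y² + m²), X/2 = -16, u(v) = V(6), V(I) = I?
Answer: -479/207045 - 2*√5599/207045 ≈ -0.0030363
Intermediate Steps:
u(v) = 6
X = -32 (X = 2*(-16) = -32)
S(D) = -2*√(-32 + D) (S(D) = -2*√(D - 32) = -2*√(-32 + D))
N(y, m) = √(m² + y²)
1/(A(-479) + N(S(u(-5)), 150)) = 1/(-479 + √(150² + (-2*√(-32 + 6))²)) = 1/(-479 + √(22500 + (-2*I*√26)²)) = 1/(-479 + √(22500 - 104)) = 1/(-479 + √22396) = 1/(-479 + 2*√5599)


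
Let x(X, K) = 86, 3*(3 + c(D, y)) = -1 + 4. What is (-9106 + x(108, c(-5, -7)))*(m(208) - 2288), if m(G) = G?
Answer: 18761600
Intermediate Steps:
c(D, y) = -2 (c(D, y) = -3 + (-1 + 4)/3 = -3 + (⅓)*3 = -3 + 1 = -2)
(-9106 + x(108, c(-5, -7)))*(m(208) - 2288) = (-9106 + 86)*(208 - 2288) = -9020*(-2080) = 18761600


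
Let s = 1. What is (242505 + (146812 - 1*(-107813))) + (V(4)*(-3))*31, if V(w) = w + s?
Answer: 496665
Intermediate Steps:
V(w) = 1 + w (V(w) = w + 1 = 1 + w)
(242505 + (146812 - 1*(-107813))) + (V(4)*(-3))*31 = (242505 + (146812 - 1*(-107813))) + ((1 + 4)*(-3))*31 = (242505 + (146812 + 107813)) + (5*(-3))*31 = (242505 + 254625) - 15*31 = 497130 - 465 = 496665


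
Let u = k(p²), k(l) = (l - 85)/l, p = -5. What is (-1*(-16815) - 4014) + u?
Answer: 63993/5 ≈ 12799.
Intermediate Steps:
k(l) = (-85 + l)/l
u = -12/5 (u = (-85 + (-5)²)/((-5)²) = (-85 + 25)/25 = (1/25)*(-60) = -12/5 ≈ -2.4000)
(-1*(-16815) - 4014) + u = (-1*(-16815) - 4014) - 12/5 = (16815 - 4014) - 12/5 = 12801 - 12/5 = 63993/5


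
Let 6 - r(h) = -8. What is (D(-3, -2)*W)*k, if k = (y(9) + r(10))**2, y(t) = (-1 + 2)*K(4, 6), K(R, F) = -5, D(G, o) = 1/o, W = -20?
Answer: 810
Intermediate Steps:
r(h) = 14 (r(h) = 6 - 1*(-8) = 6 + 8 = 14)
y(t) = -5 (y(t) = (-1 + 2)*(-5) = 1*(-5) = -5)
k = 81 (k = (-5 + 14)**2 = 9**2 = 81)
(D(-3, -2)*W)*k = (-20/(-2))*81 = -1/2*(-20)*81 = 10*81 = 810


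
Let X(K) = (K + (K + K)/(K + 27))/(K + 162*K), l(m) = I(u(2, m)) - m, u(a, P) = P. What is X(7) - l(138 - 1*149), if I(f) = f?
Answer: 18/2771 ≈ 0.0064958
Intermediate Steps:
l(m) = 0 (l(m) = m - m = 0)
X(K) = (K + 2*K/(27 + K))/(163*K) (X(K) = (K + (2*K)/(27 + K))/((163*K)) = (K + 2*K/(27 + K))*(1/(163*K)) = (K + 2*K/(27 + K))/(163*K))
X(7) - l(138 - 1*149) = (29 + 7)/(163*(27 + 7)) - 1*0 = (1/163)*36/34 + 0 = (1/163)*(1/34)*36 + 0 = 18/2771 + 0 = 18/2771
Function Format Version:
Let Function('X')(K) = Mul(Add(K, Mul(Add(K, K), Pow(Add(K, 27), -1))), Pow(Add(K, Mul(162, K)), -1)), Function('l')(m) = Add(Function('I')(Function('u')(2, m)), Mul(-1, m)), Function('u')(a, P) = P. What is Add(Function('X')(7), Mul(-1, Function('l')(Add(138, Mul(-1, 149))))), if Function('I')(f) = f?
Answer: Rational(18, 2771) ≈ 0.0064958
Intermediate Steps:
Function('l')(m) = 0 (Function('l')(m) = Add(m, Mul(-1, m)) = 0)
Function('X')(K) = Mul(Rational(1, 163), Pow(K, -1), Add(K, Mul(2, K, Pow(Add(27, K), -1)))) (Function('X')(K) = Mul(Add(K, Mul(Mul(2, K), Pow(Add(27, K), -1))), Pow(Mul(163, K), -1)) = Mul(Add(K, Mul(2, K, Pow(Add(27, K), -1))), Mul(Rational(1, 163), Pow(K, -1))) = Mul(Rational(1, 163), Pow(K, -1), Add(K, Mul(2, K, Pow(Add(27, K), -1)))))
Add(Function('X')(7), Mul(-1, Function('l')(Add(138, Mul(-1, 149))))) = Add(Mul(Rational(1, 163), Pow(Add(27, 7), -1), Add(29, 7)), Mul(-1, 0)) = Add(Mul(Rational(1, 163), Pow(34, -1), 36), 0) = Add(Mul(Rational(1, 163), Rational(1, 34), 36), 0) = Add(Rational(18, 2771), 0) = Rational(18, 2771)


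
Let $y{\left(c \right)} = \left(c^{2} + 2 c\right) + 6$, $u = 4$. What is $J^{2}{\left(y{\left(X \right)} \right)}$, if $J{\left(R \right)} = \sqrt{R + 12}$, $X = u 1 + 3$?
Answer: $81$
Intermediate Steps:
$X = 7$ ($X = 4 \cdot 1 + 3 = 4 + 3 = 7$)
$y{\left(c \right)} = 6 + c^{2} + 2 c$
$J{\left(R \right)} = \sqrt{12 + R}$
$J^{2}{\left(y{\left(X \right)} \right)} = \left(\sqrt{12 + \left(6 + 7^{2} + 2 \cdot 7\right)}\right)^{2} = \left(\sqrt{12 + \left(6 + 49 + 14\right)}\right)^{2} = \left(\sqrt{12 + 69}\right)^{2} = \left(\sqrt{81}\right)^{2} = 9^{2} = 81$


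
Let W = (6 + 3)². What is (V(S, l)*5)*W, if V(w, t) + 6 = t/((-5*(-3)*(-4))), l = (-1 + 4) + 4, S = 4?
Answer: -9909/4 ≈ -2477.3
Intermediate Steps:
W = 81 (W = 9² = 81)
l = 7 (l = 3 + 4 = 7)
V(w, t) = -6 - t/60 (V(w, t) = -6 + t/((-5*(-3)*(-4))) = -6 + t/((15*(-4))) = -6 + t/(-60) = -6 + t*(-1/60) = -6 - t/60)
(V(S, l)*5)*W = ((-6 - 1/60*7)*5)*81 = ((-6 - 7/60)*5)*81 = -367/60*5*81 = -367/12*81 = -9909/4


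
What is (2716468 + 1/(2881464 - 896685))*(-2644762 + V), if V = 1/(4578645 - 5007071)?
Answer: -2036375720452442663121083/283443642618 ≈ -7.1844e+12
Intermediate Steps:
V = -1/428426 (V = 1/(-428426) = -1/428426 ≈ -2.3341e-6)
(2716468 + 1/(2881464 - 896685))*(-2644762 + V) = (2716468 + 1/(2881464 - 896685))*(-2644762 - 1/428426) = (2716468 + 1/1984779)*(-1133084804613/428426) = (5391588640573/1984779)*(-1133084804613/428426) = -2036375720452442663121083/283443642618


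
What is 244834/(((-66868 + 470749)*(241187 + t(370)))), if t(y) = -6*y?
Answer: 244834/96514230927 ≈ 2.5368e-6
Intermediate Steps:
244834/(((-66868 + 470749)*(241187 + t(370)))) = 244834/(((-66868 + 470749)*(241187 - 6*370))) = 244834/((403881*(241187 - 2220))) = 244834/((403881*238967)) = 244834/96514230927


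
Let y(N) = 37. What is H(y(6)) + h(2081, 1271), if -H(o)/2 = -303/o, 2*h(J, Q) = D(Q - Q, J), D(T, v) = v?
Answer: 78209/74 ≈ 1056.9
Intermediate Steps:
h(J, Q) = J/2
H(o) = 606/o (H(o) = -(-606)/o = 606/o)
H(y(6)) + h(2081, 1271) = 606/37 + (½)*2081 = 606*(1/37) + 2081/2 = 606/37 + 2081/2 = 78209/74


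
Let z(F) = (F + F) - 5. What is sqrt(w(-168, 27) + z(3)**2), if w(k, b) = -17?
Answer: 4*I ≈ 4.0*I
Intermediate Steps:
z(F) = -5 + 2*F (z(F) = 2*F - 5 = -5 + 2*F)
sqrt(w(-168, 27) + z(3)**2) = sqrt(-17 + (-5 + 2*3)**2) = sqrt(-17 + (-5 + 6)**2) = sqrt(-17 + 1**2) = sqrt(-17 + 1) = sqrt(-16) = 4*I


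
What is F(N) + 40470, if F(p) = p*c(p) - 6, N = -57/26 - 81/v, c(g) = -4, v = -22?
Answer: 5785500/143 ≈ 40458.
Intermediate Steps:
N = 213/143 (N = -57/26 - 81/(-22) = -57*1/26 - 81*(-1/22) = -57/26 + 81/22 = 213/143 ≈ 1.4895)
F(p) = -6 - 4*p (F(p) = p*(-4) - 6 = -4*p - 6 = -6 - 4*p)
F(N) + 40470 = (-6 - 4*213/143) + 40470 = (-6 - 852/143) + 40470 = -1710/143 + 40470 = 5785500/143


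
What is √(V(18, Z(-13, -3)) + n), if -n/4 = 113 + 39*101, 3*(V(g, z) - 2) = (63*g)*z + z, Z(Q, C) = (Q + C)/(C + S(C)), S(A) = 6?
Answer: I*√164014/3 ≈ 135.0*I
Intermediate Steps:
Z(Q, C) = (C + Q)/(6 + C) (Z(Q, C) = (Q + C)/(C + 6) = (C + Q)/(6 + C))
V(g, z) = 2 + z/3 + 21*g*z (V(g, z) = 2 + ((63*g)*z + z)/3 = 2 + (63*g*z + z)/3 = 2 + (z + 63*g*z)/3 = 2 + (z/3 + 21*g*z) = 2 + z/3 + 21*g*z)
n = -16208 (n = -4*(113 + 39*101) = -4*(113 + 3939) = -4*4052 = -16208)
√(V(18, Z(-13, -3)) + n) = √((2 + ((-3 - 13)/(6 - 3))/3 + 21*18*((-3 - 13)/(6 - 3))) - 16208) = √((2 + (-16/3)/3 + 21*18*(-16/3)) - 16208) = √((2 + ((⅓)*(-16))/3 + 21*18*((⅓)*(-16))) - 16208) = √((2 + (⅓)*(-16/3) + 21*18*(-16/3)) - 16208) = √((2 - 16/9 - 2016) - 16208) = √(-18142/9 - 16208) = √(-164014/9) = I*√164014/3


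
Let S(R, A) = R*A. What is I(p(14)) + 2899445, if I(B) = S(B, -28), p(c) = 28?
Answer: 2898661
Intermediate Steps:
S(R, A) = A*R
I(B) = -28*B
I(p(14)) + 2899445 = -28*28 + 2899445 = -784 + 2899445 = 2898661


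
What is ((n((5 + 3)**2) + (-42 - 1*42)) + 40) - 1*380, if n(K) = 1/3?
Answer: -1271/3 ≈ -423.67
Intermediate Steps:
n(K) = 1/3
((n((5 + 3)**2) + (-42 - 1*42)) + 40) - 1*380 = ((1/3 + (-42 - 1*42)) + 40) - 1*380 = ((1/3 + (-42 - 42)) + 40) - 380 = ((1/3 - 84) + 40) - 380 = (-251/3 + 40) - 380 = -131/3 - 380 = -1271/3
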